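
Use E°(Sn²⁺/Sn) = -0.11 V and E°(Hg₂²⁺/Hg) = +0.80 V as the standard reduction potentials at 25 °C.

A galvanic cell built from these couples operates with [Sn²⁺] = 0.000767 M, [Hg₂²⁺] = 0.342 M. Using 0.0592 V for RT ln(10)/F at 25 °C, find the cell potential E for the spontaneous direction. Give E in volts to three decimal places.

+0.988 V

Hg₂²⁺/Hg is the cathode (higher E°), Sn²⁺/Sn the anode: E°cell = +0.80 − (-0.11) = +0.91 V, n = 2.
Overall: Hg₂²⁺(aq) + Sn(s) → 2 Hg(l) + Sn²⁺(aq)
Q = [Sn²⁺] / ([Hg₂²⁺]); log Q = -2.649.
E = E° − (0.0592/n) log Q = +0.91 − (0.0592/2)(-2.649) = +0.988 V.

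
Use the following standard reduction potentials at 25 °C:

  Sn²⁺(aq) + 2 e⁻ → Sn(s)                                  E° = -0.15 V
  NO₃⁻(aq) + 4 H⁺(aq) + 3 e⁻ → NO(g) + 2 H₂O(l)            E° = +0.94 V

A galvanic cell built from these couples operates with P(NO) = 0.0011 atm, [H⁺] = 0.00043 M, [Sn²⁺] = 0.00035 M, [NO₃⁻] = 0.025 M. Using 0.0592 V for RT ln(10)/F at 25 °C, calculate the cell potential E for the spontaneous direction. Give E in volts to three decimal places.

NO₃⁻/NO is the cathode (higher E°), Sn²⁺/Sn the anode: E°cell = +0.94 − (-0.15) = +1.09 V, n = 6.
Overall: 2 NO₃⁻(aq) + 8 H⁺(aq) + 3 Sn(s) → 2 NO(g) + 4 H₂O(l) + 3 Sn²⁺(aq)
Q = P(NO)^2·[Sn²⁺]^3 / ([NO₃⁻]^2·[H⁺]^8); log Q = 13.851.
E = E° − (0.0592/n) log Q = +1.09 − (0.0592/6)(13.851) = +0.953 V.

+0.953 V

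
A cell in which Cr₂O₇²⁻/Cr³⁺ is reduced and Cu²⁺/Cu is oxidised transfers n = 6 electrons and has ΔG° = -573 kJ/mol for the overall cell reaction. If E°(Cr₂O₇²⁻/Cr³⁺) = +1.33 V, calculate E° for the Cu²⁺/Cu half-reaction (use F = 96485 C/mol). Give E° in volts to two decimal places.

+0.34 V

E°cell = −ΔG°/(nF) = −(-573×10³)/((6)(96485)) = +0.990 V.
Since Cr₂O₇²⁻/Cr³⁺ is the cathode and Cu²⁺/Cu the anode, E°cell = E°(Cr₂O₇²⁻/Cr³⁺) − E°(Cu²⁺/Cu).
So E°(Cu²⁺/Cu) = E°(Cr₂O₇²⁻/Cr³⁺) − E°cell = (+1.33) − (+0.990) = +0.34 V.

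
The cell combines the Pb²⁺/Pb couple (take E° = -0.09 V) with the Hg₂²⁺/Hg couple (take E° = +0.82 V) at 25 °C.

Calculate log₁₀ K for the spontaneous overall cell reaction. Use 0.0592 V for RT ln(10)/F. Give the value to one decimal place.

30.7

Cathode: Hg₂²⁺/Hg; anode: Pb²⁺/Pb. E°cell = +0.91 V, n = 2.
log K = nE°cell / 0.0592 = (2)(+0.91) / 0.0592 = 30.7.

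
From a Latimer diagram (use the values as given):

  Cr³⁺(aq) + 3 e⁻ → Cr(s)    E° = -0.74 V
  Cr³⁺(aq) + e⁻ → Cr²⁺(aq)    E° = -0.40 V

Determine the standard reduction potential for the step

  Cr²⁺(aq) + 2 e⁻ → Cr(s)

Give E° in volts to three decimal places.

Sequential free energies add, so n₃E°₃ = n₁E°₁ + n₂E°₂.
With n₃ = 3, and the known step contributing 1×(-0.40) V, the unknown satisfies 2·E° = 3×(-0.74) − 1×(-0.40) = -1.820.
E° = -1.820 / 2 = -0.910 V.

-0.910 V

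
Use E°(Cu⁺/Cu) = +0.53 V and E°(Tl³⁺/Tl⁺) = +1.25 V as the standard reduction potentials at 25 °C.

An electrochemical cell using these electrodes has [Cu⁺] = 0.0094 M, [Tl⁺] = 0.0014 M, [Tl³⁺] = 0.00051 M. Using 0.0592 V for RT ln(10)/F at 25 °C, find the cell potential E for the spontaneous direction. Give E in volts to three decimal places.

+0.827 V

Tl³⁺/Tl⁺ is the cathode (higher E°), Cu⁺/Cu the anode: E°cell = +1.25 − (+0.53) = +0.72 V, n = 2.
Overall: Tl³⁺(aq) + 2 Cu(s) → Tl⁺(aq) + 2 Cu⁺(aq)
Q = [Tl⁺]·[Cu⁺]^2 / ([Tl³⁺]); log Q = -3.615.
E = E° − (0.0592/n) log Q = +0.72 − (0.0592/2)(-3.615) = +0.827 V.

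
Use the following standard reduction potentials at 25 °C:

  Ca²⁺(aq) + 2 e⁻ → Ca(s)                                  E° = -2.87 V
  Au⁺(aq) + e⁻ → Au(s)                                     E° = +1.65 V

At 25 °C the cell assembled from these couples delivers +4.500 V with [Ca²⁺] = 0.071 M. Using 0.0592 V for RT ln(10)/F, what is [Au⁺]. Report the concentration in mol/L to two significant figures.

Au⁺/Au is the cathode, Ca²⁺/Ca the anode: E°cell = +4.52 V, n = 2.
Overall reaction: 2 Au⁺(aq) + Ca(s) → 2 Au(s) + Ca²⁺(aq); Q = [Ca²⁺]^1/[Au⁺]^2.
From E = E° − (0.0592/n) log Q: log Q = (E° − E)·n/0.0592 = (+4.52 − (+4.500))·2/0.0592 = 0.6757.
So 2·log[Au⁺] = 1·log(0.071) − log Q = -1.1487 − (0.6757) = -1.8244; log[Au⁺] = -1.8244 / 2 = -0.9122; [Au⁺] = 10^(-0.9122) ≈ 0.12 M.

0.12 M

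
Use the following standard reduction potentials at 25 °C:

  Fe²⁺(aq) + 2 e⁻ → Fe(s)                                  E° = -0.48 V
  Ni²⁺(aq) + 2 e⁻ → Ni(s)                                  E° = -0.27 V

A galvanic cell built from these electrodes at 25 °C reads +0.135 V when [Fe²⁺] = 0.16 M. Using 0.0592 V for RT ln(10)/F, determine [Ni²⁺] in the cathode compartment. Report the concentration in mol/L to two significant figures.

0.00047 M

Ni²⁺/Ni is the cathode, Fe²⁺/Fe the anode: E°cell = +0.21 V, n = 2.
Overall reaction: Ni²⁺(aq) + Fe(s) → Ni(s) + Fe²⁺(aq); Q = [Fe²⁺]^1/[Ni²⁺]^1.
From E = E° − (0.0592/n) log Q: log Q = (E° − E)·n/0.0592 = (+0.21 − (+0.135))·2/0.0592 = 2.5338.
So 1·log[Ni²⁺] = 1·log(0.16) − log Q = -0.7959 − (2.5338) = -3.3297; [Ni²⁺] = 10^(-3.3297) ≈ 0.00047 M.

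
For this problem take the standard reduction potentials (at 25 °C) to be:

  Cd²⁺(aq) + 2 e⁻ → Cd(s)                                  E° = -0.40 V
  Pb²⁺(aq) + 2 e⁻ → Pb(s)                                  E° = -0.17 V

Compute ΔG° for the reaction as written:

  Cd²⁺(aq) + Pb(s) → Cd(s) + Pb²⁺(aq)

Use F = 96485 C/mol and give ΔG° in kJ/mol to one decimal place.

+44.4 kJ/mol

As written, Cd²⁺/Cd is reduced (cathode) and Pb²⁺/Pb is oxidised (anode), so E°cell = (-0.40) − (-0.17) = -0.23 V.
Balancing electrons gives n = 2.
ΔG° = −nFE° = −(2)(96485)(-0.23) = 44,383 J = +44.4 kJ/mol.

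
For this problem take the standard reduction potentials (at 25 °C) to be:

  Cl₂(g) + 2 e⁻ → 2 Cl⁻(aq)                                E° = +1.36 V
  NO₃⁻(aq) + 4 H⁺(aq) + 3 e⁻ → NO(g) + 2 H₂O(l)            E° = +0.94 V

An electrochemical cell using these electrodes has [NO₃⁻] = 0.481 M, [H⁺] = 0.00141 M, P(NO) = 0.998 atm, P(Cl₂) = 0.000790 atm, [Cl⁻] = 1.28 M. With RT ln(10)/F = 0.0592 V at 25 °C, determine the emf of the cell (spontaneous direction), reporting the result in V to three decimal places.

+0.553 V

Cl₂/Cl⁻ is the cathode (higher E°), NO₃⁻/NO the anode: E°cell = +1.36 − (+0.94) = +0.42 V, n = 6.
Overall: 3 Cl₂(g) + 2 NO(g) + 4 H₂O(l) → 6 Cl⁻(aq) + 2 NO₃⁻(aq) + 8 H⁺(aq)
Q = [Cl⁻]^6·[NO₃⁻]^2·[H⁺]^8 / (P(Cl₂)^3·P(NO)^2); log Q = -13.490.
E = E° − (0.0592/n) log Q = +0.42 − (0.0592/6)(-13.490) = +0.553 V.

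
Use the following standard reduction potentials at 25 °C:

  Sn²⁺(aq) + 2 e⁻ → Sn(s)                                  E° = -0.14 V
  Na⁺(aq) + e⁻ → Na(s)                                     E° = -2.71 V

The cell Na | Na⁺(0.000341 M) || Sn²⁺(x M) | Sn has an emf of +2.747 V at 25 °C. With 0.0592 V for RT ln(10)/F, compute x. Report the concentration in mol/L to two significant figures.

Sn²⁺/Sn is the cathode, Na⁺/Na the anode: E°cell = +2.57 V, n = 2.
Overall reaction: Sn²⁺(aq) + 2 Na(s) → Sn(s) + 2 Na⁺(aq); Q = [Na⁺]^2/[Sn²⁺]^1.
From E = E° − (0.0592/n) log Q: log Q = (E° − E)·n/0.0592 = (+2.57 − (+2.747))·2/0.0592 = -5.9797.
So 1·log[Sn²⁺] = 2·log(0.000341) − log Q = -6.9345 − (-5.9797) = -0.9548; [Sn²⁺] = 10^(-0.9548) ≈ 0.11 M.

0.11 M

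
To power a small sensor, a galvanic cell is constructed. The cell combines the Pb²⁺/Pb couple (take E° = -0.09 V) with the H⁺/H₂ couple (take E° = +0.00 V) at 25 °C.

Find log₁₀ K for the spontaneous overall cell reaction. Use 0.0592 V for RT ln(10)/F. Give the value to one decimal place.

3.0

Cathode: H⁺/H₂; anode: Pb²⁺/Pb. E°cell = +0.09 V, n = 2.
log K = nE°cell / 0.0592 = (2)(+0.09) / 0.0592 = 3.0.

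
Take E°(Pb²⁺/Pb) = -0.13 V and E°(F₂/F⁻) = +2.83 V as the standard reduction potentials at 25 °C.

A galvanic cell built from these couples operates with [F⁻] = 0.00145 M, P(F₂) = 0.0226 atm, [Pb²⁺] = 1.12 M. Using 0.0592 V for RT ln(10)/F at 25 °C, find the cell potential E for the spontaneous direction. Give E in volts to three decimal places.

+3.078 V

F₂/F⁻ is the cathode (higher E°), Pb²⁺/Pb the anode: E°cell = +2.83 − (-0.13) = +2.96 V, n = 2.
Overall: F₂(g) + Pb(s) → 2 F⁻(aq) + Pb²⁺(aq)
Q = [F⁻]^2·[Pb²⁺] / (P(F₂)); log Q = -3.982.
E = E° − (0.0592/n) log Q = +2.96 − (0.0592/2)(-3.982) = +3.078 V.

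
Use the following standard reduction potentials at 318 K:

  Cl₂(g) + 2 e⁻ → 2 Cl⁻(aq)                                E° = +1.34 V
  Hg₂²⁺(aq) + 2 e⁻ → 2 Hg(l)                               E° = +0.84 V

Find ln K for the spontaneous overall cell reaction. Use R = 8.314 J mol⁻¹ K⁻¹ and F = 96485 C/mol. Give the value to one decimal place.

Cathode: Cl₂/Cl⁻; anode: Hg₂²⁺/Hg. E°cell = (+1.34) − (+0.84) = +0.50 V, with n = 2.
ΔG° = −nFE° = −RT ln K, so ln K = nFE°/(RT) = (2)(96485)(+0.50) / ((8.314)(318)) = 36.494.

36.5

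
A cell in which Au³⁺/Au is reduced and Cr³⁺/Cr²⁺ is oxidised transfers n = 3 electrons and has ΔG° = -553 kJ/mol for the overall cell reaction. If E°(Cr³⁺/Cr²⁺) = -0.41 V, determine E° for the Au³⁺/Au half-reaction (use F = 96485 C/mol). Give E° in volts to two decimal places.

+1.50 V

E°cell = −ΔG°/(nF) = −(-553×10³)/((3)(96485)) = +1.910 V.
Since Au³⁺/Au is the cathode and Cr³⁺/Cr²⁺ the anode, E°cell = E°(Au³⁺/Au) − E°(Cr³⁺/Cr²⁺).
So E°(Au³⁺/Au) = E°cell + E°(Cr³⁺/Cr²⁺) = +1.910 + (-0.41) = +1.50 V.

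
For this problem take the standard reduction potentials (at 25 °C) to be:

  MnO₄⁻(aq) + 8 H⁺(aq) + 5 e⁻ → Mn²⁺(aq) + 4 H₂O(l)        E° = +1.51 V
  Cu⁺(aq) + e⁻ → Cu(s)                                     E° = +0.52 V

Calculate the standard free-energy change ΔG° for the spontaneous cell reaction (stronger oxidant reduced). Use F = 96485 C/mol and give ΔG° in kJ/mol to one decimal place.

MnO₄⁻/Mn²⁺ (E° = +1.51 V) is the cathode; Cu⁺/Cu (E° = +0.52 V) is the anode, so E°cell = +0.99 V.
Balancing electrons gives n = 5 (lcm of 5 and 1).
ΔG° = −nFE° = −(5)(96485)(+0.99) = -477,601 J = -477.6 kJ/mol.

-477.6 kJ/mol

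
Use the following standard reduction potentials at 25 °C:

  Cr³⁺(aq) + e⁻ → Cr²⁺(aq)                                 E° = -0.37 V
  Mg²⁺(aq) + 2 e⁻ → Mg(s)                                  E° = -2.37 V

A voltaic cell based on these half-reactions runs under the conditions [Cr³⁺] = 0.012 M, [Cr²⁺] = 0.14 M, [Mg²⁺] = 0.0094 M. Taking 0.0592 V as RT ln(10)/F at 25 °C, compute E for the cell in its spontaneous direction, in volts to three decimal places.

Cr³⁺/Cr²⁺ is the cathode (higher E°), Mg²⁺/Mg the anode: E°cell = -0.37 − (-2.37) = +2.00 V, n = 2.
Overall: 2 Cr³⁺(aq) + Mg(s) → 2 Cr²⁺(aq) + Mg²⁺(aq)
Q = [Cr²⁺]^2·[Mg²⁺] / ([Cr³⁺]^2); log Q = 0.107.
E = E° − (0.0592/n) log Q = +2.00 − (0.0592/2)(0.107) = +1.997 V.

+1.997 V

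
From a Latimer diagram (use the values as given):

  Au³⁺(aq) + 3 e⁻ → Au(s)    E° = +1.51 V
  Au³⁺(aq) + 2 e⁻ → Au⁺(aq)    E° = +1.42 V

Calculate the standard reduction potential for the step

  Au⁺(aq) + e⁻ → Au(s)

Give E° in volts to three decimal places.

+1.690 V

Sequential free energies add, so n₃E°₃ = n₁E°₁ + n₂E°₂.
With n₃ = 3, and the known step contributing 2×(+1.42) V, the unknown satisfies 1·E° = 3×(+1.51) − 2×(+1.42) = +1.690.
E° = +1.690 / 1 = +1.690 V.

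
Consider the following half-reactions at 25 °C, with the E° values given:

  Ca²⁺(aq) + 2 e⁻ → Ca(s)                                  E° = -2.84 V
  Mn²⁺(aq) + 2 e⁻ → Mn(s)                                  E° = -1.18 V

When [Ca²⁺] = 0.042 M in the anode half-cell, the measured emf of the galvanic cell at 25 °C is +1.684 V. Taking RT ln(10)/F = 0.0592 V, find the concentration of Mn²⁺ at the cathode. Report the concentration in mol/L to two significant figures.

Mn²⁺/Mn is the cathode, Ca²⁺/Ca the anode: E°cell = +1.66 V, n = 2.
Overall reaction: Mn²⁺(aq) + Ca(s) → Mn(s) + Ca²⁺(aq); Q = [Ca²⁺]^1/[Mn²⁺]^1.
From E = E° − (0.0592/n) log Q: log Q = (E° − E)·n/0.0592 = (+1.66 − (+1.684))·2/0.0592 = -0.8108.
So 1·log[Mn²⁺] = 1·log(0.042) − log Q = -1.3768 − (-0.8108) = -0.5660; [Mn²⁺] = 10^(-0.5660) ≈ 0.27 M.

0.27 M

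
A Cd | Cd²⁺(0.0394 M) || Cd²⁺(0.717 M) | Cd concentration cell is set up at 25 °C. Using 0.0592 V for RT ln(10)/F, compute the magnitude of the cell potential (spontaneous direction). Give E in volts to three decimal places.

+0.037 V

For a concentration cell E°cell = 0. The 0.717 M side is the cathode (reduction is favoured where [Cd²⁺] is higher).
With n = 2, E = −(0.0592/2) log([Cd²⁺]ₐₙ/[Cd²⁺]꜀ₐₜ) = −(0.0592/2) log(0.0394/0.717) = −(0.0592/2)(-1.260) = +0.037 V.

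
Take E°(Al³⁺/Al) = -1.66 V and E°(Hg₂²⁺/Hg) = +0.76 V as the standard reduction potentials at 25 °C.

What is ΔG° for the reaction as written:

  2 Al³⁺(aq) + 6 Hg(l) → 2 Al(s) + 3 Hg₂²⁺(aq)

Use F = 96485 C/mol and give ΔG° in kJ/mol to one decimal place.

+1401.0 kJ/mol

As written, Al³⁺/Al is reduced (cathode) and Hg₂²⁺/Hg is oxidised (anode), so E°cell = (-1.66) − (+0.76) = -2.42 V.
Balancing electrons gives n = 6.
ΔG° = −nFE° = −(6)(96485)(-2.42) = 1,400,962 J = +1401.0 kJ/mol.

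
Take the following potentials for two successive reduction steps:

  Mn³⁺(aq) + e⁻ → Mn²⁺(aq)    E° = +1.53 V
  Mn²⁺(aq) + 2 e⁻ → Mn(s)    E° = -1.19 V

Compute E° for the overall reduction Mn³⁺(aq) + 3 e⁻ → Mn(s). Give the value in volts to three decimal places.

Adding the free-energy changes (−nFE°) of the two steps gives −n₃FE°₃ = −n₁FE°₁ − n₂FE°₂.
E°₃ = (1×+1.53 + 2×-1.19) / 3 = (-0.850) / 3 = -0.283 V.

-0.283 V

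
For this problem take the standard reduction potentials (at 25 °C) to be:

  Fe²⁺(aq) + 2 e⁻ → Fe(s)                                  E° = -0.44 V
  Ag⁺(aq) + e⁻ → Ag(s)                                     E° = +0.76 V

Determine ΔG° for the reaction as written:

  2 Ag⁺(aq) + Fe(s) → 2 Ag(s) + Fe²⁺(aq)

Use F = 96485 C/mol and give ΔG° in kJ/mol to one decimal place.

As written, Ag⁺/Ag is reduced (cathode) and Fe²⁺/Fe is oxidised (anode), so E°cell = (+0.76) − (-0.44) = +1.20 V.
Balancing electrons gives n = 2.
ΔG° = −nFE° = −(2)(96485)(+1.20) = -231,564 J = -231.6 kJ/mol.

-231.6 kJ/mol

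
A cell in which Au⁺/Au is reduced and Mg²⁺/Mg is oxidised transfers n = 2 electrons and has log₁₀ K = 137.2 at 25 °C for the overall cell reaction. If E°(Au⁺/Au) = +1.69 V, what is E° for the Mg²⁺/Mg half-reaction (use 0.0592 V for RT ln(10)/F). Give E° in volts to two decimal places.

E°cell = (0.0592/n)·log K = (0.0592/2)(137.2) = +4.061 V.
Since Au⁺/Au is the cathode and Mg²⁺/Mg the anode, E°cell = E°(Au⁺/Au) − E°(Mg²⁺/Mg).
So E°(Mg²⁺/Mg) = E°(Au⁺/Au) − E°cell = (+1.69) − (+4.061) = -2.37 V.

-2.37 V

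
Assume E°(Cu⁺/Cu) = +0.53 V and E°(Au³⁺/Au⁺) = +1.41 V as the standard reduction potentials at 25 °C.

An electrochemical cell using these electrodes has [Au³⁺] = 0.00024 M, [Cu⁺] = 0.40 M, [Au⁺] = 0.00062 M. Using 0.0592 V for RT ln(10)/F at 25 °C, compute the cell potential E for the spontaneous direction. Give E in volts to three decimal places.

+0.891 V

Au³⁺/Au⁺ is the cathode (higher E°), Cu⁺/Cu the anode: E°cell = +1.41 − (+0.53) = +0.88 V, n = 2.
Overall: Au³⁺(aq) + 2 Cu(s) → Au⁺(aq) + 2 Cu⁺(aq)
Q = [Au⁺]·[Cu⁺]^2 / ([Au³⁺]); log Q = -0.384.
E = E° − (0.0592/n) log Q = +0.88 − (0.0592/2)(-0.384) = +0.891 V.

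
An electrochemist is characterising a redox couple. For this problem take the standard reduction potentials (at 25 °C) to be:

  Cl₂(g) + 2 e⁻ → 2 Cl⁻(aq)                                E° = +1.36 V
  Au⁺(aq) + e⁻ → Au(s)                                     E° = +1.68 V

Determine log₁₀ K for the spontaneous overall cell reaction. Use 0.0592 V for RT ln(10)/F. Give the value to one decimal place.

10.8

Cathode: Au⁺/Au; anode: Cl₂/Cl⁻. E°cell = +0.32 V, n = 2.
log K = nE°cell / 0.0592 = (2)(+0.32) / 0.0592 = 10.8.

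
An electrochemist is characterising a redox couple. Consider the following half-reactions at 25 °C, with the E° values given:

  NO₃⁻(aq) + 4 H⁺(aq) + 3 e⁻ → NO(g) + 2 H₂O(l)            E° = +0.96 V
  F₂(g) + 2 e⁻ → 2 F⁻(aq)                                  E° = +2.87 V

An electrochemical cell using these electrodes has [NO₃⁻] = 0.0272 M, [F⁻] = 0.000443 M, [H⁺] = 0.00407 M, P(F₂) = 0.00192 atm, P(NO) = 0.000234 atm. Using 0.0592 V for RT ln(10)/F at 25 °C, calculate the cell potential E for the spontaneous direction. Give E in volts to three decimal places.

F₂/F⁻ is the cathode (higher E°), NO₃⁻/NO the anode: E°cell = +2.87 − (+0.96) = +1.91 V, n = 6.
Overall: 3 F₂(g) + 2 NO(g) + 4 H₂O(l) → 6 F⁻(aq) + 2 NO₃⁻(aq) + 8 H⁺(aq)
Q = [F⁻]^6·[NO₃⁻]^2·[H⁺]^8 / (P(F₂)^3·P(NO)^2); log Q = -26.964.
E = E° − (0.0592/n) log Q = +1.91 − (0.0592/6)(-26.964) = +2.176 V.

+2.176 V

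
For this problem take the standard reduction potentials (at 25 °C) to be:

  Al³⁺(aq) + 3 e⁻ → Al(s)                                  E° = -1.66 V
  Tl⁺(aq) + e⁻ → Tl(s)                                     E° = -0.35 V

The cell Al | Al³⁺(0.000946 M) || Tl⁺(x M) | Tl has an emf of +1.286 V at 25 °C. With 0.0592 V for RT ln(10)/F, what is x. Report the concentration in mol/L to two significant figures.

0.039 M

Tl⁺/Tl is the cathode, Al³⁺/Al the anode: E°cell = +1.31 V, n = 3.
Overall reaction: 3 Tl⁺(aq) + Al(s) → 3 Tl(s) + Al³⁺(aq); Q = [Al³⁺]^1/[Tl⁺]^3.
From E = E° − (0.0592/n) log Q: log Q = (E° − E)·n/0.0592 = (+1.31 − (+1.286))·3/0.0592 = 1.2162.
So 3·log[Tl⁺] = 1·log(0.000946) − log Q = -3.0241 − (1.2162) = -4.2403; log[Tl⁺] = -4.2403 / 3 = -1.4134; [Tl⁺] = 10^(-1.4134) ≈ 0.039 M.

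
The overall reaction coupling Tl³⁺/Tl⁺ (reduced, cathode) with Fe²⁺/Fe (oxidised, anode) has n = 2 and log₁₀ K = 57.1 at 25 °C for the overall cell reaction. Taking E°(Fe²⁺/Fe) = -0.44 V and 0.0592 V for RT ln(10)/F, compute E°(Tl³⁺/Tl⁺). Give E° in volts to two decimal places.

E°cell = (0.0592/n)·log K = (0.0592/2)(57.1) = +1.690 V.
Since Tl³⁺/Tl⁺ is the cathode and Fe²⁺/Fe the anode, E°cell = E°(Tl³⁺/Tl⁺) − E°(Fe²⁺/Fe).
So E°(Tl³⁺/Tl⁺) = E°cell + E°(Fe²⁺/Fe) = +1.690 + (-0.44) = +1.25 V.

+1.25 V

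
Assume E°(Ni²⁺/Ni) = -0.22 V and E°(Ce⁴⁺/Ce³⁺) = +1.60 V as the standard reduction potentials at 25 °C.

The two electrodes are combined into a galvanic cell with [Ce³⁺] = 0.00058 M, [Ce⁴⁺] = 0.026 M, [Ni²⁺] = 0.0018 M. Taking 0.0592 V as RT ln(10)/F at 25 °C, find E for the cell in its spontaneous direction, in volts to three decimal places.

+1.999 V

Ce⁴⁺/Ce³⁺ is the cathode (higher E°), Ni²⁺/Ni the anode: E°cell = +1.60 − (-0.22) = +1.82 V, n = 2.
Overall: 2 Ce⁴⁺(aq) + Ni(s) → 2 Ce³⁺(aq) + Ni²⁺(aq)
Q = [Ce³⁺]^2·[Ni²⁺] / ([Ce⁴⁺]^2); log Q = -6.048.
E = E° − (0.0592/n) log Q = +1.82 − (0.0592/2)(-6.048) = +1.999 V.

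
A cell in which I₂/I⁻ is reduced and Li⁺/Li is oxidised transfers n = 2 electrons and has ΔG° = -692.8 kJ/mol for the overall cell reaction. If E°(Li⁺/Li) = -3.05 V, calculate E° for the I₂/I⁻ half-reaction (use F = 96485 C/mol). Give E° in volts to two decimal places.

E°cell = −ΔG°/(nF) = −(-692.8×10³)/((2)(96485)) = +3.590 V.
Since I₂/I⁻ is the cathode and Li⁺/Li the anode, E°cell = E°(I₂/I⁻) − E°(Li⁺/Li).
So E°(I₂/I⁻) = E°cell + E°(Li⁺/Li) = +3.590 + (-3.05) = +0.54 V.

+0.54 V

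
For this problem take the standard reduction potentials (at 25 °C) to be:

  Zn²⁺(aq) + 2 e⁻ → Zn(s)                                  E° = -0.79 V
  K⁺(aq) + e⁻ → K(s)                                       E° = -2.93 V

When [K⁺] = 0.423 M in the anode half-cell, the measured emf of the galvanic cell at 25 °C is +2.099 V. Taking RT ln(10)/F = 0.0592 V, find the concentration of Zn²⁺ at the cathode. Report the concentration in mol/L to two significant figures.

Zn²⁺/Zn is the cathode, K⁺/K the anode: E°cell = +2.14 V, n = 2.
Overall reaction: Zn²⁺(aq) + 2 K(s) → Zn(s) + 2 K⁺(aq); Q = [K⁺]^2/[Zn²⁺]^1.
From E = E° − (0.0592/n) log Q: log Q = (E° − E)·n/0.0592 = (+2.14 − (+2.099))·2/0.0592 = 1.3851.
So 1·log[Zn²⁺] = 2·log(0.423) − log Q = -0.7473 − (1.3851) = -2.1324; [Zn²⁺] = 10^(-2.1324) ≈ 0.0074 M.

0.0074 M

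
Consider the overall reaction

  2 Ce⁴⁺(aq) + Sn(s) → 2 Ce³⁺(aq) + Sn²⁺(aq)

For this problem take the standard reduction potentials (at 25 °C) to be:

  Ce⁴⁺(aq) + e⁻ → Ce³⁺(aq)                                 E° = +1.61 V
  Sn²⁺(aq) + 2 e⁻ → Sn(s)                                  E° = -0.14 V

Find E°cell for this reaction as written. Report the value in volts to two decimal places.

The Ce⁴⁺/Ce³⁺ couple has the higher reduction potential, so it is the cathode; Sn²⁺/Sn is oxidised at the anode.
E°cell = E°(cathode) − E°(anode) = (+1.61) − (-0.14) = +1.75 V.

+1.75 V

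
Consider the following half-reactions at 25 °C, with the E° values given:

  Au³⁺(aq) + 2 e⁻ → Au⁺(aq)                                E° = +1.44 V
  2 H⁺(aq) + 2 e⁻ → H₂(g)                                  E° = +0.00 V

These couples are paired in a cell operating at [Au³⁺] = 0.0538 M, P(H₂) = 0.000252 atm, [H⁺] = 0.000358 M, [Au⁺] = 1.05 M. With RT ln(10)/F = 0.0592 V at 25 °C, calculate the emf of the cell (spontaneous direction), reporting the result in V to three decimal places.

+1.499 V

Au³⁺/Au⁺ is the cathode (higher E°), H⁺/H₂ the anode: E°cell = +1.44 − (+0.00) = +1.44 V, n = 2.
Overall: Au³⁺(aq) + H₂(g) → Au⁺(aq) + 2 H⁺(aq)
Q = [Au⁺]·[H⁺]^2 / ([Au³⁺]·P(H₂)); log Q = -2.003.
E = E° − (0.0592/n) log Q = +1.44 − (0.0592/2)(-2.003) = +1.499 V.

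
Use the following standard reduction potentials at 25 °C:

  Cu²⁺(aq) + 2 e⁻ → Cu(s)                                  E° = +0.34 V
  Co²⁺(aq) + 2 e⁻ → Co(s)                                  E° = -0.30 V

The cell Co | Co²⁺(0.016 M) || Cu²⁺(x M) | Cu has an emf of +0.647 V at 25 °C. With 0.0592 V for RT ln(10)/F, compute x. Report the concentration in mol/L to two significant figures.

0.028 M

Cu²⁺/Cu is the cathode, Co²⁺/Co the anode: E°cell = +0.64 V, n = 2.
Overall reaction: Cu²⁺(aq) + Co(s) → Cu(s) + Co²⁺(aq); Q = [Co²⁺]^1/[Cu²⁺]^1.
From E = E° − (0.0592/n) log Q: log Q = (E° − E)·n/0.0592 = (+0.64 − (+0.647))·2/0.0592 = -0.2365.
So 1·log[Cu²⁺] = 1·log(0.016) − log Q = -1.7959 − (-0.2365) = -1.5594; [Cu²⁺] = 10^(-1.5594) ≈ 0.028 M.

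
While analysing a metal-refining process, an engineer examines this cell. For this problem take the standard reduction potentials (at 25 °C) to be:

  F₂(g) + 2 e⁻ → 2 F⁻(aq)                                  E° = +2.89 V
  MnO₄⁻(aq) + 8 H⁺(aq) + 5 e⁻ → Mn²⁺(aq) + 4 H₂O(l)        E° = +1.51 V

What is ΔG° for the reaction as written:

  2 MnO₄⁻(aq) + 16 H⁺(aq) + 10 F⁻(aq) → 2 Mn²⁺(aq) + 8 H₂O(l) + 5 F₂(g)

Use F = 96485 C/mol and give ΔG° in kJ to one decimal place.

As written, MnO₄⁻/Mn²⁺ is reduced (cathode) and F₂/F⁻ is oxidised (anode), so E°cell = (+1.51) − (+2.89) = -1.38 V.
Balancing electrons gives n = 10.
ΔG° = −nFE° = −(10)(96485)(-1.38) = 1,331,493 J = +1331.5 kJ.

+1331.5 kJ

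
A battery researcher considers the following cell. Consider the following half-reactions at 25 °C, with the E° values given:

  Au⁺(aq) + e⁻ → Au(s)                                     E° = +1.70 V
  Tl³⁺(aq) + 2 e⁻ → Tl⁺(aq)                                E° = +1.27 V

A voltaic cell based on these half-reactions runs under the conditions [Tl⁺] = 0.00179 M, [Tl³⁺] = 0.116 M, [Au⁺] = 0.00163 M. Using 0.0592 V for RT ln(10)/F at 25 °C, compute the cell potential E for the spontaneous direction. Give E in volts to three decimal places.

Au⁺/Au is the cathode (higher E°), Tl³⁺/Tl⁺ the anode: E°cell = +1.70 − (+1.27) = +0.43 V, n = 2.
Overall: 2 Au⁺(aq) + Tl⁺(aq) → 2 Au(s) + Tl³⁺(aq)
Q = [Tl³⁺] / ([Au⁺]^2·[Tl⁺]); log Q = 7.387.
E = E° − (0.0592/n) log Q = +0.43 − (0.0592/2)(7.387) = +0.211 V.

+0.211 V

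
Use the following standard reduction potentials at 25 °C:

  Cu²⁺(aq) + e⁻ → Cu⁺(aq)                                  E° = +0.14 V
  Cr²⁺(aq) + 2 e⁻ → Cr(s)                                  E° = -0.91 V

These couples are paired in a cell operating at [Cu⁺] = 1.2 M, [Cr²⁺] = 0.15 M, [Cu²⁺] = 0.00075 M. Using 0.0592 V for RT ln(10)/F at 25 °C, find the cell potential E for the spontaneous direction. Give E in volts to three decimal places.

+0.885 V

Cu²⁺/Cu⁺ is the cathode (higher E°), Cr²⁺/Cr the anode: E°cell = +0.14 − (-0.91) = +1.05 V, n = 2.
Overall: 2 Cu²⁺(aq) + Cr(s) → 2 Cu⁺(aq) + Cr²⁺(aq)
Q = [Cu⁺]^2·[Cr²⁺] / ([Cu²⁺]^2); log Q = 5.584.
E = E° − (0.0592/n) log Q = +1.05 − (0.0592/2)(5.584) = +0.885 V.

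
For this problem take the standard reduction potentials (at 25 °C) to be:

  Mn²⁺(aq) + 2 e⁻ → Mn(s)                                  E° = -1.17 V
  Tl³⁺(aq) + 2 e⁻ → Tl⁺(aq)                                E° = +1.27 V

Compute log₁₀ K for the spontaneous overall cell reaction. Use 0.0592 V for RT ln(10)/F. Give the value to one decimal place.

Cathode: Tl³⁺/Tl⁺; anode: Mn²⁺/Mn. E°cell = +2.44 V, n = 2.
log K = nE°cell / 0.0592 = (2)(+2.44) / 0.0592 = 82.4.

82.4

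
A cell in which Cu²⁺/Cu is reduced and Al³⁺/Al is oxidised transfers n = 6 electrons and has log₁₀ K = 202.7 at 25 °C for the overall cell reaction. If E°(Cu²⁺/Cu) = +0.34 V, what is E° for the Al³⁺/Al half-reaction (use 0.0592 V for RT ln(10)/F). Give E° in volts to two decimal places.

E°cell = (0.0592/n)·log K = (0.0592/6)(202.7) = +2.000 V.
Since Cu²⁺/Cu is the cathode and Al³⁺/Al the anode, E°cell = E°(Cu²⁺/Cu) − E°(Al³⁺/Al).
So E°(Al³⁺/Al) = E°(Cu²⁺/Cu) − E°cell = (+0.34) − (+2.000) = -1.66 V.

-1.66 V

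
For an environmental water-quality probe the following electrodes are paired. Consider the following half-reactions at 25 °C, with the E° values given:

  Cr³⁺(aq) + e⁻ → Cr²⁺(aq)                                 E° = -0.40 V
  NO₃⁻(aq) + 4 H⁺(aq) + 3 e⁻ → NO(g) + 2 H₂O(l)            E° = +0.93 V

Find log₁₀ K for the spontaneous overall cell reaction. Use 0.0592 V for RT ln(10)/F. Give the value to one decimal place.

67.4

Cathode: NO₃⁻/NO; anode: Cr³⁺/Cr²⁺. E°cell = +1.33 V, n = 3.
log K = nE°cell / 0.0592 = (3)(+1.33) / 0.0592 = 67.4.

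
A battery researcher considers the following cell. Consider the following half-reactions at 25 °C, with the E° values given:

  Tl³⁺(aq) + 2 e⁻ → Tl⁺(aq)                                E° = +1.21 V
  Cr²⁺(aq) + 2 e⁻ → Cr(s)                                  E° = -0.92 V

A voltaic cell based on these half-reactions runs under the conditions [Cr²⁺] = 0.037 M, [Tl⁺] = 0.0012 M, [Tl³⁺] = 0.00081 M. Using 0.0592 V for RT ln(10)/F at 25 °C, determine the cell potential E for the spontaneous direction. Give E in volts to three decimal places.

Tl³⁺/Tl⁺ is the cathode (higher E°), Cr²⁺/Cr the anode: E°cell = +1.21 − (-0.92) = +2.13 V, n = 2.
Overall: Tl³⁺(aq) + Cr(s) → Tl⁺(aq) + Cr²⁺(aq)
Q = [Tl⁺]·[Cr²⁺] / ([Tl³⁺]); log Q = -1.261.
E = E° − (0.0592/n) log Q = +2.13 − (0.0592/2)(-1.261) = +2.167 V.

+2.167 V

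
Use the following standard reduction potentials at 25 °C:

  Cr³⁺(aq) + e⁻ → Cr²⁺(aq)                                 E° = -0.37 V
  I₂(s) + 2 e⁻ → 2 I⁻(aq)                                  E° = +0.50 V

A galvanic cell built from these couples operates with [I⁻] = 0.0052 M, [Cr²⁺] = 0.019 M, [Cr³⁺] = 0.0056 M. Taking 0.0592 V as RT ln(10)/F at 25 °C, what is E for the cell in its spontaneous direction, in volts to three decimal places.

I₂/I⁻ is the cathode (higher E°), Cr³⁺/Cr²⁺ the anode: E°cell = +0.50 − (-0.37) = +0.87 V, n = 2.
Overall: I₂(s) + 2 Cr²⁺(aq) → 2 I⁻(aq) + 2 Cr³⁺(aq)
Q = [I⁻]^2·[Cr³⁺]^2 / ([Cr²⁺]^2); log Q = -5.629.
E = E° − (0.0592/n) log Q = +0.87 − (0.0592/2)(-5.629) = +1.037 V.

+1.037 V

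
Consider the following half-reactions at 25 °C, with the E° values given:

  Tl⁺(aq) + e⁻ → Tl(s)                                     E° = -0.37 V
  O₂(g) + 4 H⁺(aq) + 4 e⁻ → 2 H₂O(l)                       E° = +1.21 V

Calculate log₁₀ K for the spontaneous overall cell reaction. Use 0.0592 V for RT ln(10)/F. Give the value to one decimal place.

Cathode: O₂/H₂O; anode: Tl⁺/Tl. E°cell = +1.58 V, n = 4.
log K = nE°cell / 0.0592 = (4)(+1.58) / 0.0592 = 106.8.

106.8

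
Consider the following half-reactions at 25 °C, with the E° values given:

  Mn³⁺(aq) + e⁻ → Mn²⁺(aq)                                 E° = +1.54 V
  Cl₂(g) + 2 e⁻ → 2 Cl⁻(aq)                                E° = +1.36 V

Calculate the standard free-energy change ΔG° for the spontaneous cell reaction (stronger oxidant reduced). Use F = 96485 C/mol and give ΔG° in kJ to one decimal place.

-34.7 kJ

Mn³⁺/Mn²⁺ (E° = +1.54 V) is the cathode; Cl₂/Cl⁻ (E° = +1.36 V) is the anode, so E°cell = +0.18 V.
Balancing electrons gives n = 2 (lcm of 1 and 2).
ΔG° = −nFE° = −(2)(96485)(+0.18) = -34,735 J = -34.7 kJ.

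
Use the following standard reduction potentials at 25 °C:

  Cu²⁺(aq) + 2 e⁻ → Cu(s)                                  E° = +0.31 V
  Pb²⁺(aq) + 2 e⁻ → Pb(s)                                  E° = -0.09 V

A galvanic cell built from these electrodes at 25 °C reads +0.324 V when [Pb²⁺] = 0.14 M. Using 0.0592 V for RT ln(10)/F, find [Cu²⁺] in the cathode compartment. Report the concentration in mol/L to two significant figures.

0.00038 M

Cu²⁺/Cu is the cathode, Pb²⁺/Pb the anode: E°cell = +0.40 V, n = 2.
Overall reaction: Cu²⁺(aq) + Pb(s) → Cu(s) + Pb²⁺(aq); Q = [Pb²⁺]^1/[Cu²⁺]^1.
From E = E° − (0.0592/n) log Q: log Q = (E° − E)·n/0.0592 = (+0.40 − (+0.324))·2/0.0592 = 2.5676.
So 1·log[Cu²⁺] = 1·log(0.14) − log Q = -0.8539 − (2.5676) = -3.4215; [Cu²⁺] = 10^(-3.4215) ≈ 0.00038 M.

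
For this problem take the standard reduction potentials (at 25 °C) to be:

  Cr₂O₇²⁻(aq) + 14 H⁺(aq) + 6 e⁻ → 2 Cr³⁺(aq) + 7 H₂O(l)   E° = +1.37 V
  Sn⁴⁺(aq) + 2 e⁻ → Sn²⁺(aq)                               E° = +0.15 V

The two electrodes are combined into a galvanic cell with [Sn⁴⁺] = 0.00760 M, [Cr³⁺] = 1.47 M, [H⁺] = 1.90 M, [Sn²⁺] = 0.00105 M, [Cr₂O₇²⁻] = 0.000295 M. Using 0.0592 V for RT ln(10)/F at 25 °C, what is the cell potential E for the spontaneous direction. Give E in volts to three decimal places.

Cr₂O₇²⁻/Cr³⁺ is the cathode (higher E°), Sn⁴⁺/Sn²⁺ the anode: E°cell = +1.37 − (+0.15) = +1.22 V, n = 6.
Overall: Cr₂O₇²⁻(aq) + 14 H⁺(aq) + 3 Sn²⁺(aq) → 2 Cr³⁺(aq) + 7 H₂O(l) + 3 Sn⁴⁺(aq)
Q = [Cr³⁺]^2·[Sn⁴⁺]^3 / ([Cr₂O₇²⁻]·[H⁺]^14·[Sn²⁺]^3); log Q = 2.541.
E = E° − (0.0592/n) log Q = +1.22 − (0.0592/6)(2.541) = +1.195 V.

+1.195 V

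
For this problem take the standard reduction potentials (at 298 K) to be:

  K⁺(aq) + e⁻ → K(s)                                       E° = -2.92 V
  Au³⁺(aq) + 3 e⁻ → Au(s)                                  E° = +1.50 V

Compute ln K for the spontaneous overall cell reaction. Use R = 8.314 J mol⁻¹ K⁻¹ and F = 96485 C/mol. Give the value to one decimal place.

Cathode: Au³⁺/Au; anode: K⁺/K. E°cell = (+1.50) − (-2.92) = +4.42 V, with n = 3.
ΔG° = −nFE° = −RT ln K, so ln K = nFE°/(RT) = (3)(96485)(+4.42) / ((8.314)(298)) = 516.389.

516.4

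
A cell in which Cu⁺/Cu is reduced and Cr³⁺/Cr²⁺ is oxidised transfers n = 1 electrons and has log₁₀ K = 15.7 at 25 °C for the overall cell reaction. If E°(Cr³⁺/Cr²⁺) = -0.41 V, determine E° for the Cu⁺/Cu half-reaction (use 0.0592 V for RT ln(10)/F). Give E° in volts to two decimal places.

E°cell = (0.0592/n)·log K = (0.0592/1)(15.7) = +0.929 V.
Since Cu⁺/Cu is the cathode and Cr³⁺/Cr²⁺ the anode, E°cell = E°(Cu⁺/Cu) − E°(Cr³⁺/Cr²⁺).
So E°(Cu⁺/Cu) = E°cell + E°(Cr³⁺/Cr²⁺) = +0.929 + (-0.41) = +0.52 V.

+0.52 V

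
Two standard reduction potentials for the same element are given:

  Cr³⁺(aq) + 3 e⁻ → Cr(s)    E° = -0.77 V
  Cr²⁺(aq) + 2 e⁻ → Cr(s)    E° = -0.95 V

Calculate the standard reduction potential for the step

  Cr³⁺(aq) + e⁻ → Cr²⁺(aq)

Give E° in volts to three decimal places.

-0.410 V

Sequential free energies add, so n₃E°₃ = n₁E°₁ + n₂E°₂.
With n₃ = 3, and the known step contributing 2×(-0.95) V, the unknown satisfies 1·E° = 3×(-0.77) − 2×(-0.95) = -0.410.
E° = -0.410 / 1 = -0.410 V.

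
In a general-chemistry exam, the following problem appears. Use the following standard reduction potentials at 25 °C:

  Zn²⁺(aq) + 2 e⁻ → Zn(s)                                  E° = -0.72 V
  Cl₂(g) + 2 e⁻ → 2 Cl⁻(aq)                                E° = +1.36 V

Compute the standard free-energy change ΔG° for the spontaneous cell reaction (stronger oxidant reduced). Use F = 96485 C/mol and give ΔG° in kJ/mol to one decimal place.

Cl₂/Cl⁻ (E° = +1.36 V) is the cathode; Zn²⁺/Zn (E° = -0.72 V) is the anode, so E°cell = +2.08 V.
Balancing electrons gives n = 2 (lcm of 2 and 2).
ΔG° = −nFE° = −(2)(96485)(+2.08) = -401,378 J = -401.4 kJ/mol.

-401.4 kJ/mol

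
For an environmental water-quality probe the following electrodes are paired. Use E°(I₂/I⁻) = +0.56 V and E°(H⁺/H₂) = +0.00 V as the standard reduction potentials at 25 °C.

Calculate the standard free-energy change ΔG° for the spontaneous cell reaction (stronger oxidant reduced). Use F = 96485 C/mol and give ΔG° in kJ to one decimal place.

I₂/I⁻ (E° = +0.56 V) is the cathode; H⁺/H₂ (E° = +0.00 V) is the anode, so E°cell = +0.56 V.
Balancing electrons gives n = 2 (lcm of 2 and 2).
ΔG° = −nFE° = −(2)(96485)(+0.56) = -108,063 J = -108.1 kJ.

-108.1 kJ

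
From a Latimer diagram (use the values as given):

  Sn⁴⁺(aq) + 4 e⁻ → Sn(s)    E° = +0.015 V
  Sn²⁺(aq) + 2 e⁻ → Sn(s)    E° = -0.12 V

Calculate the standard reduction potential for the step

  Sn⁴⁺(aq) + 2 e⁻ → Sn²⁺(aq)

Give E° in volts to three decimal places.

Sequential free energies add, so n₃E°₃ = n₁E°₁ + n₂E°₂.
With n₃ = 4, and the known step contributing 2×(-0.12) V, the unknown satisfies 2·E° = 4×(+0.015) − 2×(-0.12) = +0.300.
E° = +0.300 / 2 = +0.150 V.

+0.150 V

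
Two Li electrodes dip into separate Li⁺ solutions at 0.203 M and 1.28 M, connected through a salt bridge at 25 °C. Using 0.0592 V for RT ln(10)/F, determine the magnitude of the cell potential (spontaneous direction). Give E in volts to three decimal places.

For a concentration cell E°cell = 0. The 1.28 M side is the cathode (reduction is favoured where [Li⁺] is higher).
With n = 1, E = −(0.0592/1) log([Li⁺]ₐₙ/[Li⁺]꜀ₐₜ) = −(0.0592/1) log(0.203/1.28) = −(0.0592/1)(-0.800) = +0.047 V.

+0.047 V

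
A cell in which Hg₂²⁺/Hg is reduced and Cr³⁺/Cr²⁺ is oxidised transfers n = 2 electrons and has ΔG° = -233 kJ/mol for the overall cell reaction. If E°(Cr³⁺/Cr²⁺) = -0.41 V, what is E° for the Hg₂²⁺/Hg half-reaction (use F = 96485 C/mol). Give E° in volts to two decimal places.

E°cell = −ΔG°/(nF) = −(-233×10³)/((2)(96485)) = +1.207 V.
Since Hg₂²⁺/Hg is the cathode and Cr³⁺/Cr²⁺ the anode, E°cell = E°(Hg₂²⁺/Hg) − E°(Cr³⁺/Cr²⁺).
So E°(Hg₂²⁺/Hg) = E°cell + E°(Cr³⁺/Cr²⁺) = +1.207 + (-0.41) = +0.80 V.

+0.80 V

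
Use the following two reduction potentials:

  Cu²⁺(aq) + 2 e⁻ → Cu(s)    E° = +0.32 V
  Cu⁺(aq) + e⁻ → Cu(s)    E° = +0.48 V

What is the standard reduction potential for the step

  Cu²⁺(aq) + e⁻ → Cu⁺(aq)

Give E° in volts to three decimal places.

Sequential free energies add, so n₃E°₃ = n₁E°₁ + n₂E°₂.
With n₃ = 2, and the known step contributing 1×(+0.48) V, the unknown satisfies 1·E° = 2×(+0.32) − 1×(+0.48) = +0.160.
E° = +0.160 / 1 = +0.160 V.

+0.160 V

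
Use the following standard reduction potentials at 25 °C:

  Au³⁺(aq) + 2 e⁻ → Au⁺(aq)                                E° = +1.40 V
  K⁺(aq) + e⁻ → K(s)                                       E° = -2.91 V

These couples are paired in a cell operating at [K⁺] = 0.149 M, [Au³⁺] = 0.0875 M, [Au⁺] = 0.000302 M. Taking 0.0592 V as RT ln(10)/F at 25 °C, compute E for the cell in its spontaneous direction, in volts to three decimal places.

+4.432 V

Au³⁺/Au⁺ is the cathode (higher E°), K⁺/K the anode: E°cell = +1.40 − (-2.91) = +4.31 V, n = 2.
Overall: Au³⁺(aq) + 2 K(s) → Au⁺(aq) + 2 K⁺(aq)
Q = [Au⁺]·[K⁺]^2 / ([Au³⁺]); log Q = -4.116.
E = E° − (0.0592/n) log Q = +4.31 − (0.0592/2)(-4.116) = +4.432 V.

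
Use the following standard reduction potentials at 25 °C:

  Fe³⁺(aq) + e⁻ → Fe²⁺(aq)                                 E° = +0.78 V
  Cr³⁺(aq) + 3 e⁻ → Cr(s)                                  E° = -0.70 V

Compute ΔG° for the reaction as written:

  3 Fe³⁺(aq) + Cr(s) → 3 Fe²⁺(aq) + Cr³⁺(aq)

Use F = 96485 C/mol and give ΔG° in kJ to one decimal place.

-428.4 kJ

As written, Fe³⁺/Fe²⁺ is reduced (cathode) and Cr³⁺/Cr is oxidised (anode), so E°cell = (+0.78) − (-0.70) = +1.48 V.
Balancing electrons gives n = 3.
ΔG° = −nFE° = −(3)(96485)(+1.48) = -428,393 J = -428.4 kJ.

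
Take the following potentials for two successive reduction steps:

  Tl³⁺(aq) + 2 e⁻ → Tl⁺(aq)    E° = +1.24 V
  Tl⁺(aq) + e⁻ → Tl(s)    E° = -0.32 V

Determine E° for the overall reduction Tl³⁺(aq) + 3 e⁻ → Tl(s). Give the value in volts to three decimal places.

Since ΔG° = −nFE° is additive over sequential reductions, n₃E°₃ = n₁E°₁ + n₂E°₂.
E°₃ = (2×+1.24 + 1×-0.32) / 3 = (+2.160) / 3 = +0.720 V.

+0.720 V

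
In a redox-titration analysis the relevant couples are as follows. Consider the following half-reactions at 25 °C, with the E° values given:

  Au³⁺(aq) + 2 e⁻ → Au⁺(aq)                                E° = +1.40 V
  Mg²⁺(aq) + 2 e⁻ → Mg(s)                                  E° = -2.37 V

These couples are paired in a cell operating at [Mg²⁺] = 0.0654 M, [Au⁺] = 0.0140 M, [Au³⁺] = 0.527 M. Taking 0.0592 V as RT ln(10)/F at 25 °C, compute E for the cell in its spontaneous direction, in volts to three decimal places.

+3.852 V

Au³⁺/Au⁺ is the cathode (higher E°), Mg²⁺/Mg the anode: E°cell = +1.40 − (-2.37) = +3.77 V, n = 2.
Overall: Au³⁺(aq) + Mg(s) → Au⁺(aq) + Mg²⁺(aq)
Q = [Au⁺]·[Mg²⁺] / ([Au³⁺]); log Q = -2.760.
E = E° − (0.0592/n) log Q = +3.77 − (0.0592/2)(-2.760) = +3.852 V.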